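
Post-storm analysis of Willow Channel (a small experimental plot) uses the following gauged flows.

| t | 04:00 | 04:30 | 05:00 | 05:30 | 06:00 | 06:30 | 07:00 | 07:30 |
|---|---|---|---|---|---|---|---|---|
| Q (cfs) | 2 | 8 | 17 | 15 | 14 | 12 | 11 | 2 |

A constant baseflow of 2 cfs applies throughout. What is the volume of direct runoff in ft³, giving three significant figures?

Direct-runoff ordinates (Q − Q_b): 0.0, 6.0, 15.0, 13.0, 12.0, 10.0, 9.0, 0.0 cfs.
ΣQ_DR = 65.00 cfs.
With Δt = 0.5 h = 1800 s, V = ΣQ_DR · Δt = 65.00 × 1800 = 1.17 × 10^5 ft³.

V ≈ 1.17 × 10^5 ft³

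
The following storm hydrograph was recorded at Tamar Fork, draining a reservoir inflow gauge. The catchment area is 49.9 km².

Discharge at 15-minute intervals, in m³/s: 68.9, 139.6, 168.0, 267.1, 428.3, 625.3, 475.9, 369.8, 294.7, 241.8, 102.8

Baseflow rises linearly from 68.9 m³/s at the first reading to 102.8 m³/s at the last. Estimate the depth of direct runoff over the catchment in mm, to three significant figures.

Direct runoff: 0.00, 67.31, 92.32, 188.03, 345.84, 539.45, 386.66, 277.17, 198.68, 142.39, 0.00 m³/s; ΣQ_DR = 2238 m³/s.
V = ΣQ_DR · Δt = 2238 × 900 s = 2.014 × 10^6 m³.
Over A = 49.9 km², depth = V / A = 40.4 mm.

d ≈ 40.4 mm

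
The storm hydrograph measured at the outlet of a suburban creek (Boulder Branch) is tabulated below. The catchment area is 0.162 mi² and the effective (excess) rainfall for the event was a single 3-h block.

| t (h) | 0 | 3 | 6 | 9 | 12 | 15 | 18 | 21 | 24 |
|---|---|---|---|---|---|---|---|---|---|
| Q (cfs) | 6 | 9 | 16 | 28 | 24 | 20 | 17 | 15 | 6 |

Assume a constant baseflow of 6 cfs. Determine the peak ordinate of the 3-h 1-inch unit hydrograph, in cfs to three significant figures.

Direct runoff: 0.0, 3.0, 10.0, 22.0, 18.0, 14.0, 11.0, 9.0, 0.0 cfs; ΣQ_DR = 87.00 cfs, peak = 22.0 cfs.
Runoff depth d = ΣQ_DR·Δt / A = 87.00 × 10800 / (0.162 mi²) = 2.497 in.
The 1-inch UH is the DRH scaled by (1 in)/d, so U_p = 22.0 × 1/2.497 = 8.81 cfs.

U_p ≈ 8.81 cfs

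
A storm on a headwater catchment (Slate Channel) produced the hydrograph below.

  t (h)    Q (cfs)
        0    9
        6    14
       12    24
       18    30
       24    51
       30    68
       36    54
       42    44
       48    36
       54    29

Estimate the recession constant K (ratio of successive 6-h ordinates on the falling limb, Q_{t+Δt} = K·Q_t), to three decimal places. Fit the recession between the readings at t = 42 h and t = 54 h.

K ≈ 0.812

Using the recession-limb readings at t = 42 h and t = 54 h: Q falls from 44 to 29 cfs over 2 intervals.
K = (Q₂/Q₁)^(1/2) = (29/44)^(1/2) = 0.812.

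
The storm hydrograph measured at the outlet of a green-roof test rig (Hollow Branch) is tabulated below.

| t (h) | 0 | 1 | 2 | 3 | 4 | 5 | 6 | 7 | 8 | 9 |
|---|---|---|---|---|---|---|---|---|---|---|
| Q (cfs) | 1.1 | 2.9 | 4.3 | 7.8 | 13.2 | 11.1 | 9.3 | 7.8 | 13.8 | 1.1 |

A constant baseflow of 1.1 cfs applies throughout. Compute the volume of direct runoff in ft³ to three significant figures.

Direct-runoff ordinates (Q − Q_b): 0.0, 1.8, 3.2, 6.7, 12.1, 10.0, 8.2, 6.7, 12.7, 0.0 cfs.
ΣQ_DR = 61.40 cfs.
With Δt = 1 h = 3600 s, V = ΣQ_DR · Δt = 61.40 × 3600 = 2.21 × 10^5 ft³.

V ≈ 2.21 × 10^5 ft³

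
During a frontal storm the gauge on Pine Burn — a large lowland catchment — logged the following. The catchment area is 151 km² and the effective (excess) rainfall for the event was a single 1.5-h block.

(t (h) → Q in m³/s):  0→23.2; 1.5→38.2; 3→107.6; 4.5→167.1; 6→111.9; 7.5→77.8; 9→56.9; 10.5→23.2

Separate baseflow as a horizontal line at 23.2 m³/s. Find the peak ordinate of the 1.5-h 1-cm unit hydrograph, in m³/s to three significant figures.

Direct runoff: 0.0, 15.0, 84.4, 143.9, 88.7, 54.6, 33.7, 0.0 m³/s; ΣQ_DR = 420.3 m³/s, peak = 143.9 m³/s.
Runoff depth d = ΣQ_DR·Δt / A = 420.3 × 5400 / (151 km²) = 15.03 mm.
The 1-cm UH is the DRH scaled by (10 mm)/d, so U_p = 143.9 × 10/15.03 = 95.7 m³/s.

U_p ≈ 95.7 m³/s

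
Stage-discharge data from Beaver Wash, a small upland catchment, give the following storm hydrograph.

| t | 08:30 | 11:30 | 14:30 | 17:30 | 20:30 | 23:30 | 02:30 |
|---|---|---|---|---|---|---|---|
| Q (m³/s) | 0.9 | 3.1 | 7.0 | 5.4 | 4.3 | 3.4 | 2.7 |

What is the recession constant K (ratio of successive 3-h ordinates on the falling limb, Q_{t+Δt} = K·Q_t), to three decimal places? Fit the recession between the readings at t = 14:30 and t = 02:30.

K ≈ 0.788

Using the recession-limb readings at t = 14:30 and t = 02:30: Q falls from 7.0 to 2.7 m³/s over 4 intervals.
K = (Q₂/Q₁)^(1/4) = (2.7/7.0)^(1/4) = 0.788.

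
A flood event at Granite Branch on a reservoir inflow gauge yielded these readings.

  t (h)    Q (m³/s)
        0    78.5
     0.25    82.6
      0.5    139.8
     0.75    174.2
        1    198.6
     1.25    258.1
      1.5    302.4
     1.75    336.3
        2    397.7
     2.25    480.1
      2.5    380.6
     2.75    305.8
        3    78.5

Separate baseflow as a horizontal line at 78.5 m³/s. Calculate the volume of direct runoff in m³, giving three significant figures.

V ≈ 1.97 × 10^6 m³

Direct-runoff ordinates (Q − Q_b): 0.0, 4.1, 61.3, 95.7, 120.1, 179.6, 223.9, 257.8, 319.2, 401.6, 302.1, 227.3, 0.0 m³/s.
ΣQ_DR = 2193 m³/s.
With Δt = 0.25 h = 900 s, V = ΣQ_DR · Δt = 2193 × 900 = 1.97 × 10^6 m³.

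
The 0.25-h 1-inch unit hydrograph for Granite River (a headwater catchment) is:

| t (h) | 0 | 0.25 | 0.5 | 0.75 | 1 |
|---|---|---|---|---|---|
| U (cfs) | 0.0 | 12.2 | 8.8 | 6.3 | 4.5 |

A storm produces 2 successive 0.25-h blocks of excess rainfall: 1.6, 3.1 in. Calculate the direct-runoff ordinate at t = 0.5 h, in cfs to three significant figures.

By discrete convolution, Q_j = Σ (P_i / 1 in) · U_{j−i}.
At t = 0.5 h (j=2): Q = (1.6/1)·8.8 + (3.1/1)·12.2 = 51.9 cfs.

Q ≈ 51.9 cfs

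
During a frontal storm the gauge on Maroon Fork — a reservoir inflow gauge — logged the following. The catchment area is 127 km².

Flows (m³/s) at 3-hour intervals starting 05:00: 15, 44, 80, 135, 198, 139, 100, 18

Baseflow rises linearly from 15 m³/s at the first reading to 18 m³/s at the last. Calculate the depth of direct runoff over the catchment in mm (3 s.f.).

d ≈ 50.8 mm

Direct runoff: 0.00, 28.57, 64.14, 118.71, 181.29, 121.86, 82.43, 0.00 m³/s; ΣQ_DR = 597.0 m³/s.
V = ΣQ_DR · Δt = 597.0 × 10800 s = 6.448 × 10^6 m³.
Over A = 127 km², depth = V / A = 50.8 mm.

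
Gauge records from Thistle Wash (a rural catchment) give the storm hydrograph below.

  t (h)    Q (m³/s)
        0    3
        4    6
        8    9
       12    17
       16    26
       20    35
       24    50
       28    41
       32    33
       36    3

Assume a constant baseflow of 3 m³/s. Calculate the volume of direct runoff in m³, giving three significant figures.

Direct-runoff ordinates (Q − Q_b): 0.0, 3.0, 6.0, 14.0, 23.0, 32.0, 47.0, 38.0, 30.0, 0.0 m³/s.
ΣQ_DR = 193.0 m³/s.
With Δt = 4 h = 14400 s, V = ΣQ_DR · Δt = 193.0 × 14400 = 2.78 × 10^6 m³.

V ≈ 2.78 × 10^6 m³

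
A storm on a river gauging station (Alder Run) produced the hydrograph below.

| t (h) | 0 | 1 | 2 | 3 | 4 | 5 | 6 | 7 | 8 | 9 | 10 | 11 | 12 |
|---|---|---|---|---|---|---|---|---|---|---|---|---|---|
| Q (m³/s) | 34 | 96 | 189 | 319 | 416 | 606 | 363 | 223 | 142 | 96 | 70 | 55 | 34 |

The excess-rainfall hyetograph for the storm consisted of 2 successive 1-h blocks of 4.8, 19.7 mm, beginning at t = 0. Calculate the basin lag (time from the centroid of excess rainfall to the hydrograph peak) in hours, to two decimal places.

Centroid of excess rainfall: t_c = Σ P_i·t̄_i / ΣP_i = 1.3041 h (block centres at 0.5, 1.5 h).
Hydrograph peak occurs at t = 5 h, so basin lag t_L = 5 − 1.3041 = 3.70 h.

t_L ≈ 3.70 h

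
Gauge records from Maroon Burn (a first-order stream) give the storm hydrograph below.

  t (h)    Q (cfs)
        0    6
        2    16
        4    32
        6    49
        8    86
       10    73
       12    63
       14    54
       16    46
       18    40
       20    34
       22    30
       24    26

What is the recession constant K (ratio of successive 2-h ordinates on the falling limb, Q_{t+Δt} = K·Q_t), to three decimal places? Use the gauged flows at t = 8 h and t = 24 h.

Using the recession-limb readings at t = 8 h and t = 24 h: Q falls from 86 to 26 cfs over 8 intervals.
K = (Q₂/Q₁)^(1/8) = (26/86)^(1/8) = 0.861.

K ≈ 0.861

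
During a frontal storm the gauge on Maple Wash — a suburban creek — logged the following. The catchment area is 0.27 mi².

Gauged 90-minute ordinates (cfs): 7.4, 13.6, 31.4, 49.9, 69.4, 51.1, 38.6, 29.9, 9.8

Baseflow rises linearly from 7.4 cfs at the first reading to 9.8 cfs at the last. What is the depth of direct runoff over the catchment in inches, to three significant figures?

d ≈ 1.93 in

Direct runoff: 0.00, 5.90, 23.40, 41.60, 60.80, 42.20, 29.40, 20.40, 0.00 cfs; ΣQ_DR = 223.7 cfs.
V = ΣQ_DR · Δt = 223.7 × 5400 s = 1.208 × 10^6 ft³.
Over A = 0.27 mi², depth = V / A = 1.93 in.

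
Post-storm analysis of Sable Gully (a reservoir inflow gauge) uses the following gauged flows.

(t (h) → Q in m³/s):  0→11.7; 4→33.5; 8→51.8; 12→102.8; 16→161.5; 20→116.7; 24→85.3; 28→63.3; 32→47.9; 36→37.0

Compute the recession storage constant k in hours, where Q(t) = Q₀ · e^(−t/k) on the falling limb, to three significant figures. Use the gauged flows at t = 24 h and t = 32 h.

k ≈ 13.9 h

On the falling limb, Q drops from 85.3 to 47.9 m³/s between t = 24 h and t = 32 h (Δt = 8 h).
k = −Δt / ln(Q₂/Q₁) = −8 / ln(47.9/85.3) = 13.9 h.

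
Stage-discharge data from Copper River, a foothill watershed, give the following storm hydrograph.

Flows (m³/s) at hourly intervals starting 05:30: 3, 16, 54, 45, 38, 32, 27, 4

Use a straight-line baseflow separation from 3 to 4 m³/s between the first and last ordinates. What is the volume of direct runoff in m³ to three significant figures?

Direct-runoff ordinates (Q − Q_b): 0.00, 12.86, 50.71, 41.57, 34.43, 28.29, 23.14, 0.00 m³/s.
ΣQ_DR = 191.0 m³/s.
With Δt = 1 h = 3600 s, V = ΣQ_DR · Δt = 191.0 × 3600 = 6.88 × 10^5 m³.

V ≈ 6.88 × 10^5 m³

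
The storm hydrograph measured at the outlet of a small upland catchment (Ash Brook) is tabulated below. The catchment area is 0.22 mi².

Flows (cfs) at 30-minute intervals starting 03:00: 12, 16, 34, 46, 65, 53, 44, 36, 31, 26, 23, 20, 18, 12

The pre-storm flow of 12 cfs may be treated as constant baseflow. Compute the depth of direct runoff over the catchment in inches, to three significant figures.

d ≈ 0.944 in

Direct runoff: 0.0, 4.0, 22.0, 34.0, 53.0, 41.0, 32.0, 24.0, 19.0, 14.0, 11.0, 8.0, 6.0, 0.0 cfs; ΣQ_DR = 268.0 cfs.
V = ΣQ_DR · Δt = 268.0 × 1800 s = 4.824 × 10^5 ft³.
Over A = 0.22 mi², depth = V / A = 0.944 in.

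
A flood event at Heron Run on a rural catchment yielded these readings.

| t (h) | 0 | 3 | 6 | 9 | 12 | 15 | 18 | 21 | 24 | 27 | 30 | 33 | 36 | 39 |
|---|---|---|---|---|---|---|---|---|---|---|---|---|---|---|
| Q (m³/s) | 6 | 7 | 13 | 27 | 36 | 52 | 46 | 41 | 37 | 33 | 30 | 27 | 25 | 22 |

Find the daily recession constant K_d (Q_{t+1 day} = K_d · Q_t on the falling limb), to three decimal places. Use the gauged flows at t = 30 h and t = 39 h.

K_d ≈ 0.437

Between t = 30 h and t = 39 h the flow falls from 30 to 22 m³/s over 3×3 h = 9 h.
Per-interval ratio K = (22/30)^(1/3) = 0.9018; K_d = K^(24/3) = 0.437.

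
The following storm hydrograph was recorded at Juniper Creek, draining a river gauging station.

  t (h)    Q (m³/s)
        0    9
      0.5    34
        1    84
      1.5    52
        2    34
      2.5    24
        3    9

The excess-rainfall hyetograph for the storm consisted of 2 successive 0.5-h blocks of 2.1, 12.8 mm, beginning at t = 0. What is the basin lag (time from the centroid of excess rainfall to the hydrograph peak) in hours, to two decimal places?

Centroid of excess rainfall: t_c = Σ P_i·t̄_i / ΣP_i = 0.6795 h (block centres at 0.25, 0.75 h).
Hydrograph peak occurs at t = 1 h, so basin lag t_L = 1 − 0.6795 = 0.32 h.

t_L ≈ 0.32 h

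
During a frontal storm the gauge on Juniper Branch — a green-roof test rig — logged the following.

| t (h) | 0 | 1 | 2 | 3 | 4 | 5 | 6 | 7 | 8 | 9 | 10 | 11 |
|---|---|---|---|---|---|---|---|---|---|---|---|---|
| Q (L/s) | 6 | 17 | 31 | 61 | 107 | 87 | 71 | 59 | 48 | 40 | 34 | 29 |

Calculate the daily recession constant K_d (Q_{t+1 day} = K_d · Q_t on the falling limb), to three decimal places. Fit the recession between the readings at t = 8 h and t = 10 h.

Between t = 8 h and t = 10 h the flow falls from 48 to 34 L/s over 2×1 h = 2 h.
Per-interval ratio K = (34/48)^(1/2) = 0.8416; K_d = K^(24/1) = 0.016.

K_d ≈ 0.016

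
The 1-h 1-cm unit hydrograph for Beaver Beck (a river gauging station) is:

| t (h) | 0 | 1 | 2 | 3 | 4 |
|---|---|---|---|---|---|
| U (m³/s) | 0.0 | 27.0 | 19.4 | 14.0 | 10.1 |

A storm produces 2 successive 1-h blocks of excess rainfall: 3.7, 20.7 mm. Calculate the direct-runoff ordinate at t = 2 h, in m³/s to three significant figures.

By discrete convolution, Q_j = Σ (P_i / 10 mm) · U_{j−i}.
At t = 2 h (j=2): Q = (3.7/10)·19.4 + (20.7/10)·27.0 = 63.1 m³/s.

Q ≈ 63.1 m³/s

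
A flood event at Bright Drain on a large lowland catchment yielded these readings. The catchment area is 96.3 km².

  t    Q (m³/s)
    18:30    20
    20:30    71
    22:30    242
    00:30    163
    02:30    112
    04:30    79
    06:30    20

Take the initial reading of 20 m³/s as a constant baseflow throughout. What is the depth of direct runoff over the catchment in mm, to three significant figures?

d ≈ 42.4 mm

Direct runoff: 0.0, 51.0, 222.0, 143.0, 92.0, 59.0, 0.0 m³/s; ΣQ_DR = 567.0 m³/s.
V = ΣQ_DR · Δt = 567.0 × 7200 s = 4.082 × 10^6 m³.
Over A = 96.3 km², depth = V / A = 42.4 mm.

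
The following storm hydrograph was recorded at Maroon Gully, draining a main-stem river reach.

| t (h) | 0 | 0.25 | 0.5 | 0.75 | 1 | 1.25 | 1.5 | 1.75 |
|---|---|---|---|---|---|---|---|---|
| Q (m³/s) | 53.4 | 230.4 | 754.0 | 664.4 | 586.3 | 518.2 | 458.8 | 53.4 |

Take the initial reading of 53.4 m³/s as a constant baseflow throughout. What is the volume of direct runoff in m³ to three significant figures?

V ≈ 2.60 × 10^6 m³

Direct-runoff ordinates (Q − Q_b): 0.0, 177.0, 700.6, 611.0, 532.9, 464.8, 405.4, 0.0 m³/s.
ΣQ_DR = 2892 m³/s.
With Δt = 0.25 h = 900 s, V = ΣQ_DR · Δt = 2892 × 900 = 2.60 × 10^6 m³.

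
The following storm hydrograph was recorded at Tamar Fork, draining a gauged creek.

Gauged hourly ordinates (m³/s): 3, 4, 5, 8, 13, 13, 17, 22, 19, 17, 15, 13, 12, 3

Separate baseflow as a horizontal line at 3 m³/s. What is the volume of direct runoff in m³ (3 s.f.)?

V ≈ 4.39 × 10^5 m³

Direct-runoff ordinates (Q − Q_b): 0.0, 1.0, 2.0, 5.0, 10.0, 10.0, 14.0, 19.0, 16.0, 14.0, 12.0, 10.0, 9.0, 0.0 m³/s.
ΣQ_DR = 122.0 m³/s.
With Δt = 1 h = 3600 s, V = ΣQ_DR · Δt = 122.0 × 3600 = 4.39 × 10^5 m³.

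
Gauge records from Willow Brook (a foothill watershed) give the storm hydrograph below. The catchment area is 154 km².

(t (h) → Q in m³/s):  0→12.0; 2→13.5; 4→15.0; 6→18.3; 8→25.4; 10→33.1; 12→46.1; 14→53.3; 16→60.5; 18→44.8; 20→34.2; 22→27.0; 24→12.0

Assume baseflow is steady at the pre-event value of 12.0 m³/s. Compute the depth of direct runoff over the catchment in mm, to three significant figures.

d ≈ 11.2 mm

Direct runoff: 0.0, 1.5, 3.0, 6.3, 13.4, 21.1, 34.1, 41.3, 48.5, 32.8, 22.2, 15.0, 0.0 m³/s; ΣQ_DR = 239.2 m³/s.
V = ΣQ_DR · Δt = 239.2 × 7200 s = 1.722 × 10^6 m³.
Over A = 154 km², depth = V / A = 11.2 mm.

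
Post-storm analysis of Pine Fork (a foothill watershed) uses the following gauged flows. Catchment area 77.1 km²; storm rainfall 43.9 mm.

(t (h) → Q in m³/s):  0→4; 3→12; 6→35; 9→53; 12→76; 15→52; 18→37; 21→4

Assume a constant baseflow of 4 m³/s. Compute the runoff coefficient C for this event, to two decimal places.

C ≈ 0.77

ΣQ_DR = 241.0 m³/s; V = ΣQ_DR·Δt = 2.603 × 10^6 m³.
Runoff depth d = V / A = 33.76 mm.
C = d / P = 33.76 / 43.9 = 0.77.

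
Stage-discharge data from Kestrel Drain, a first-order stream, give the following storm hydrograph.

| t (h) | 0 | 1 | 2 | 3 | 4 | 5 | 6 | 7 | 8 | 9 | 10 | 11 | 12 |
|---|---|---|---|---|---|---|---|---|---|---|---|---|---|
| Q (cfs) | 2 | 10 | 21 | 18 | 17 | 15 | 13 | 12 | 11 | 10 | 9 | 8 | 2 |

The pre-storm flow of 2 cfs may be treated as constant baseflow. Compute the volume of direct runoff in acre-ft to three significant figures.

Direct-runoff ordinates (Q − Q_b): 0.0, 8.0, 19.0, 16.0, 15.0, 13.0, 11.0, 10.0, 9.0, 8.0, 7.0, 6.0, 0.0 cfs.
ΣQ_DR = 122.0 cfs.
With Δt = 1 h = 3600 s, V = ΣQ_DR · Δt = 122.0 × 3600 = 4.39 × 10^5 ft³ = 10.1 acre-ft.

V ≈ 10.1 acre-ft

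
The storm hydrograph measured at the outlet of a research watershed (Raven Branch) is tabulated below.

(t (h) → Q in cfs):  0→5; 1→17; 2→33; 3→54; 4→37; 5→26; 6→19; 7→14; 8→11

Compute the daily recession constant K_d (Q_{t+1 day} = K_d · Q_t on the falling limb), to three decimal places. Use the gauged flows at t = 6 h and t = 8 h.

Between t = 6 h and t = 8 h the flow falls from 19 to 11 cfs over 2×1 h = 2 h.
Per-interval ratio K = (11/19)^(1/2) = 0.7609; K_d = K^(24/1) = 0.001.

K_d ≈ 0.001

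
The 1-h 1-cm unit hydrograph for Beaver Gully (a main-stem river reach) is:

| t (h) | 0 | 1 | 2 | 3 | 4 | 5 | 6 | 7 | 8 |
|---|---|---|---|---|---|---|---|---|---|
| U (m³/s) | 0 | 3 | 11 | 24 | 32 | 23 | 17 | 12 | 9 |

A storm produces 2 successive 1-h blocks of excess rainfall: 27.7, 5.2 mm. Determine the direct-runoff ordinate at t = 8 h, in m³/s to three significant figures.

Q ≈ 31.2 m³/s

By discrete convolution, Q_j = Σ (P_i / 10 mm) · U_{j−i}.
At t = 8 h (j=8): Q = (27.7/10)·9 + (5.2/10)·12 = 31.2 m³/s.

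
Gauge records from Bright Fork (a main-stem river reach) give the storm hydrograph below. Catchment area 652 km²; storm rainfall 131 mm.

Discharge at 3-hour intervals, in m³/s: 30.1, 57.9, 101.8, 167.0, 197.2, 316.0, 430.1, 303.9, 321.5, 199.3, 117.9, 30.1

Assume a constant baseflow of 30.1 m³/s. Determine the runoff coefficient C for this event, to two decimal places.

C ≈ 0.24

ΣQ_DR = 1912 m³/s; V = ΣQ_DR·Δt = 2.065 × 10^7 m³.
Runoff depth d = V / A = 31.66 mm.
C = d / P = 31.66 / 131 = 0.24.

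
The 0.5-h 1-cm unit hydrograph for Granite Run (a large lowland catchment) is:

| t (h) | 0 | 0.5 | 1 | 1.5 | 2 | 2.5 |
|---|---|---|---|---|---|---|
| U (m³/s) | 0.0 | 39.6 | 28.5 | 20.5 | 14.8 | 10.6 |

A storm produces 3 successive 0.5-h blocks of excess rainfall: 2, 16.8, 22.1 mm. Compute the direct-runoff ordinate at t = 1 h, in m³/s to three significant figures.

Q ≈ 72.2 m³/s

By discrete convolution, Q_j = Σ (P_i / 10 mm) · U_{j−i}.
At t = 1 h (j=2): Q = (2/10)·28.5 + (16.8/10)·39.6 + (22.1/10)·0.0 = 72.2 m³/s.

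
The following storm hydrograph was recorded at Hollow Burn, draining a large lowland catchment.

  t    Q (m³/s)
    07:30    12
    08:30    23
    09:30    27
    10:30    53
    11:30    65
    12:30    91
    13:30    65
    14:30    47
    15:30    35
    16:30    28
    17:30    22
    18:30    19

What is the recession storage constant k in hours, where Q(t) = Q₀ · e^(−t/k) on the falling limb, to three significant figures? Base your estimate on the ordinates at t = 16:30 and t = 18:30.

k ≈ 5.16 h

On the falling limb, Q drops from 28 to 19 m³/s between t = 16:30 and t = 18:30 (Δt = 2 h).
k = −Δt / ln(Q₂/Q₁) = −2 / ln(19/28) = 5.16 h.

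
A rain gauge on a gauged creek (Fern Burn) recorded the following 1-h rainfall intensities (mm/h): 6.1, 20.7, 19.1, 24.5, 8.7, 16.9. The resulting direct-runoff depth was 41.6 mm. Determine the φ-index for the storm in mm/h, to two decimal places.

φ ≈ 9.90 mm/h

Only the 4 blocks with intensity above φ contribute runoff: 20.7, 19.1, 24.5, 16.9 mm/h.
Σ(I−φ)·Δt = d  ⇒  (20.7+19.1+24.5+16.9 − 4φ)·1 = 41.6
φ = (81.20 − 41.6/1) / 4 = 9.90 mm/h.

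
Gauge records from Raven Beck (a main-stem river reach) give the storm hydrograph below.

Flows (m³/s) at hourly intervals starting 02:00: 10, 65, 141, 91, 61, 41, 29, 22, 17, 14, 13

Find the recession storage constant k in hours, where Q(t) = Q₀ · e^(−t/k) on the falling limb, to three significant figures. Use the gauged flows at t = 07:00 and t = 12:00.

k ≈ 4.35 h

On the falling limb, Q drops from 41 to 13 m³/s between t = 07:00 and t = 12:00 (Δt = 5 h).
k = −Δt / ln(Q₂/Q₁) = −5 / ln(13/41) = 4.35 h.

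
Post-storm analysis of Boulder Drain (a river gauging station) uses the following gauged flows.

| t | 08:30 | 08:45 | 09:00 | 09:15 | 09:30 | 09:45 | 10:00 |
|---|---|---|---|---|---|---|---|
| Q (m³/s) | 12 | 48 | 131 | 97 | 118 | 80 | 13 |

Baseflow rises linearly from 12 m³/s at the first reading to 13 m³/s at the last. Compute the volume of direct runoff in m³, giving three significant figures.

V ≈ 3.70 × 10^5 m³

Direct-runoff ordinates (Q − Q_b): 0.00, 35.83, 118.67, 84.50, 105.33, 67.17, 0.00 m³/s.
ΣQ_DR = 411.5 m³/s.
With Δt = 0.25 h = 900 s, V = ΣQ_DR · Δt = 411.5 × 900 = 3.70 × 10^5 m³.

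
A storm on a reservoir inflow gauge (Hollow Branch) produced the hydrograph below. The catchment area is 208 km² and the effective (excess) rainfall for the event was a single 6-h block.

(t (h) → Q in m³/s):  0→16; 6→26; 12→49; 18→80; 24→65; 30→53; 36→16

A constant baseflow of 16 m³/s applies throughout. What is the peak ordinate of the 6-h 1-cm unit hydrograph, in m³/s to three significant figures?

U_p ≈ 31.9 m³/s

Direct runoff: 0.0, 10.0, 33.0, 64.0, 49.0, 37.0, 0.0 m³/s; ΣQ_DR = 193.0 m³/s, peak = 64.0 m³/s.
Runoff depth d = ΣQ_DR·Δt / A = 193.0 × 21600 / (208 km²) = 20.04 mm.
The 1-cm UH is the DRH scaled by (10 mm)/d, so U_p = 64.0 × 10/20.04 = 31.9 m³/s.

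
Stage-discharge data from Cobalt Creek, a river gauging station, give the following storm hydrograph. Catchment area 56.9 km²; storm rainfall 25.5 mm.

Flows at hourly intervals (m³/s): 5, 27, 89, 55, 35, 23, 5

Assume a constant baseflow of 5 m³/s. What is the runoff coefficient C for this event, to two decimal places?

ΣQ_DR = 204.0 m³/s; V = ΣQ_DR·Δt = 7.344 × 10^5 m³.
Runoff depth d = V / A = 12.91 mm.
C = d / P = 12.91 / 25.5 = 0.51.

C ≈ 0.51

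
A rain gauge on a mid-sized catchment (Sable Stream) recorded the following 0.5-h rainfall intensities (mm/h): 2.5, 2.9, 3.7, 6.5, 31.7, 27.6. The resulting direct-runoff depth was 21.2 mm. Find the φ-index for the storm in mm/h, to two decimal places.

φ ≈ 8.45 mm/h

Only the 2 blocks with intensity above φ contribute runoff: 31.7, 27.6 mm/h.
Σ(I−φ)·Δt = d  ⇒  (31.7+27.6 − 2φ)·0.5 = 21.2
φ = (59.30 − 21.2/0.5) / 2 = 8.45 mm/h.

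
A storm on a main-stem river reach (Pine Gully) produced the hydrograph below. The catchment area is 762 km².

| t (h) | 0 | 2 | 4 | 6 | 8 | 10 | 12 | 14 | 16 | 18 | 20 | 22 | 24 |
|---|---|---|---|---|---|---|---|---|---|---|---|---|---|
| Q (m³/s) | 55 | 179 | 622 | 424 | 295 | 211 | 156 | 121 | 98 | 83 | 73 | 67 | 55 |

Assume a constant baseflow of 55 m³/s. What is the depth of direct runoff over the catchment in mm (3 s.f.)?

d ≈ 16.3 mm

Direct runoff: 0.0, 124.0, 567.0, 369.0, 240.0, 156.0, 101.0, 66.0, 43.0, 28.0, 18.0, 12.0, 0.0 m³/s; ΣQ_DR = 1724 m³/s.
V = ΣQ_DR · Δt = 1724 × 7200 s = 1.241 × 10^7 m³.
Over A = 762 km², depth = V / A = 16.3 mm.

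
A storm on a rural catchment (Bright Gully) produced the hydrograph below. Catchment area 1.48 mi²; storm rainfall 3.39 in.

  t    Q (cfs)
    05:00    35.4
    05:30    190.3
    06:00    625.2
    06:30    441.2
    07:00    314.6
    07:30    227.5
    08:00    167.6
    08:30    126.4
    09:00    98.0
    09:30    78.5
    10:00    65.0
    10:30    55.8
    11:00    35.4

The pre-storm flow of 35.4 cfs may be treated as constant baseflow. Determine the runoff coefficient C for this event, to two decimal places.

ΣQ_DR = 2001 cfs; V = ΣQ_DR·Δt = 3.601 × 10^6 ft³.
Runoff depth d = V / A = 1.047 in.
C = d / P = 1.047 / 3.39 = 0.31.

C ≈ 0.31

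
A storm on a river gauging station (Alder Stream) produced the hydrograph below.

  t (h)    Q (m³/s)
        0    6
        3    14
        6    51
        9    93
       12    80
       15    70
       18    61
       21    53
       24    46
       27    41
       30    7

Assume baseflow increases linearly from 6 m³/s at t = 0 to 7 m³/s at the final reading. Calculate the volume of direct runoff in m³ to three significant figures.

Direct-runoff ordinates (Q − Q_b): 0.00, 7.90, 44.80, 86.70, 73.60, 63.50, 54.40, 46.30, 39.20, 34.10, 0.00 m³/s.
ΣQ_DR = 450.5 m³/s.
With Δt = 3 h = 10800 s, V = ΣQ_DR · Δt = 450.5 × 10800 = 4.87 × 10^6 m³.

V ≈ 4.87 × 10^6 m³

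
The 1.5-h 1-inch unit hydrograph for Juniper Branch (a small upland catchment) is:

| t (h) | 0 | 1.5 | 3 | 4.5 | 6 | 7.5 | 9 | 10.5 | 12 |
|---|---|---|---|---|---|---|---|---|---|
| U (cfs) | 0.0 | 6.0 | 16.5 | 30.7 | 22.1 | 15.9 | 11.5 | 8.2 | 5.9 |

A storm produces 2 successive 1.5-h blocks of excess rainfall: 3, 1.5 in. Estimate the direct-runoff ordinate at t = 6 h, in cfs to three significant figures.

By discrete convolution, Q_j = Σ (P_i / 1 in) · U_{j−i}.
At t = 6 h (j=4): Q = (3/1)·22.1 + (1.5/1)·30.7 = 112 cfs.

Q ≈ 112 cfs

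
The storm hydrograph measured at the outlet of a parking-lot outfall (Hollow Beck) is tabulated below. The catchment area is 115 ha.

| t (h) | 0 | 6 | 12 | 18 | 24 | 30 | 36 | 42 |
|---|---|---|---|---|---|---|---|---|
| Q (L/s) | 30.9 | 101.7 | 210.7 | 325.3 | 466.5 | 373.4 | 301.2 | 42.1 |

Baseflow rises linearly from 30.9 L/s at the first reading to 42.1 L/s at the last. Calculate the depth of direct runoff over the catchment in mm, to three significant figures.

d ≈ 29.3 mm

Direct runoff: 0.00, 69.20, 176.60, 289.60, 429.20, 334.50, 260.70, 0.00 L/s; ΣQ_DR = 1560 L/s.
V = ΣQ_DR · Δt = 1560 × 21600 s = 3.369 × 10^7 L.
Over A = 115 ha, depth = V / A = 29.3 mm.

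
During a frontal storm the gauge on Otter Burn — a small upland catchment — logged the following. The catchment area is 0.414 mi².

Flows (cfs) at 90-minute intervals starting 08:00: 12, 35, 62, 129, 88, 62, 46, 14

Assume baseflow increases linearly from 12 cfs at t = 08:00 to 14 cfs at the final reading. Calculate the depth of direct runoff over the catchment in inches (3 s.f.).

Direct runoff: 0.00, 22.71, 49.43, 116.14, 74.86, 48.57, 32.29, 0.00 cfs; ΣQ_DR = 344.0 cfs.
V = ΣQ_DR · Δt = 344.0 × 5400 s = 1.858 × 10^6 ft³.
Over A = 0.414 mi², depth = V / A = 1.93 in.

d ≈ 1.93 in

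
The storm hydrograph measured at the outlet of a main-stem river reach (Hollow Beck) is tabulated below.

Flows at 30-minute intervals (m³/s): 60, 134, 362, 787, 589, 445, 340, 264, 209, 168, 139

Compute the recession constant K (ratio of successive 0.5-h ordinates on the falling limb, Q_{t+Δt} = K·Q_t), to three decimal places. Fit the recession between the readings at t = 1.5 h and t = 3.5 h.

Using the recession-limb readings at t = 1.5 h and t = 3.5 h: Q falls from 787 to 264 m³/s over 4 intervals.
K = (Q₂/Q₁)^(1/4) = (264/787)^(1/4) = 0.761.

K ≈ 0.761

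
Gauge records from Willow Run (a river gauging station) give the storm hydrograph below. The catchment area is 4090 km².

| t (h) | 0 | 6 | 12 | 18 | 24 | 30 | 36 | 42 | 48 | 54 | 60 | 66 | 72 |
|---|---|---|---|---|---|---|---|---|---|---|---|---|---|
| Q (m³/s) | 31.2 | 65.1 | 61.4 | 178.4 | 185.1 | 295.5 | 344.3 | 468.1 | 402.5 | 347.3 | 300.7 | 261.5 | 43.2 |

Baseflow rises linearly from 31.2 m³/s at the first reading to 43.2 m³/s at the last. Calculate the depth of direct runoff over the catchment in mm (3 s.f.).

Direct runoff: 0.00, 32.90, 28.20, 144.20, 149.90, 259.30, 307.10, 429.90, 363.30, 307.10, 259.50, 219.30, 0.00 m³/s; ΣQ_DR = 2501 m³/s.
V = ΣQ_DR · Δt = 2501 × 21600 s = 5.402 × 10^7 m³.
Over A = 4090 km², depth = V / A = 13.2 mm.

d ≈ 13.2 mm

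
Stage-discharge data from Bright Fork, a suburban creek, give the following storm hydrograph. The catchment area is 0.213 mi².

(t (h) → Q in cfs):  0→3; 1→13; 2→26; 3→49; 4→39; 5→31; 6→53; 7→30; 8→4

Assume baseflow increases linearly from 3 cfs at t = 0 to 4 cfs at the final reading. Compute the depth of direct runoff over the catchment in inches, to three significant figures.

Direct runoff: 0.00, 9.88, 22.75, 45.62, 35.50, 27.38, 49.25, 26.12, 0.00 cfs; ΣQ_DR = 216.5 cfs.
V = ΣQ_DR · Δt = 216.5 × 3600 s = 7.794 × 10^5 ft³.
Over A = 0.213 mi², depth = V / A = 1.58 in.

d ≈ 1.58 in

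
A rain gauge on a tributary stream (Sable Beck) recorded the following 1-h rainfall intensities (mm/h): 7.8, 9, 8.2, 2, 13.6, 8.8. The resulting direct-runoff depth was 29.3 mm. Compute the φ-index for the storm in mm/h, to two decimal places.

Only the 5 blocks with intensity above φ contribute runoff: 7.8, 9, 8.2, 13.6, 8.8 mm/h.
Σ(I−φ)·Δt = d  ⇒  (7.8+9+8.2+13.6+8.8 − 5φ)·1 = 29.3
φ = (47.40 − 29.3/1) / 5 = 3.62 mm/h.

φ ≈ 3.62 mm/h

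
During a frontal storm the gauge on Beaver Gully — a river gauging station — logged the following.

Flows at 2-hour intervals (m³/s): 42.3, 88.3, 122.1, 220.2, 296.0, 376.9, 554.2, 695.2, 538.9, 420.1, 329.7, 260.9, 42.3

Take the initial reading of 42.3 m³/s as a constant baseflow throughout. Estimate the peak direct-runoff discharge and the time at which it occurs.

Subtracting baseflow gives direct-runoff ordinates: 0.0, 46.0, 79.8, 177.9, 253.7, 334.6, 511.9, 652.9, 496.6, 377.8, 287.4, 218.6, 0.0 m³/s.
The maximum is 652.9 m³/s, occurring at the reading for t = 14 h.

Q_p = 652.9 m³/s at t = 14 h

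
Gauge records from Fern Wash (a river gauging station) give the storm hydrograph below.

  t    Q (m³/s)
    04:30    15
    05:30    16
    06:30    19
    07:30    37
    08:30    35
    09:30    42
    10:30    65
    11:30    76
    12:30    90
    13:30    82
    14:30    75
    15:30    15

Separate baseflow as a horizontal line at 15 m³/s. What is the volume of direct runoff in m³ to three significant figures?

Direct-runoff ordinates (Q − Q_b): 0.0, 1.0, 4.0, 22.0, 20.0, 27.0, 50.0, 61.0, 75.0, 67.0, 60.0, 0.0 m³/s.
ΣQ_DR = 387.0 m³/s.
With Δt = 1 h = 3600 s, V = ΣQ_DR · Δt = 387.0 × 3600 = 1.39 × 10^6 m³.

V ≈ 1.39 × 10^6 m³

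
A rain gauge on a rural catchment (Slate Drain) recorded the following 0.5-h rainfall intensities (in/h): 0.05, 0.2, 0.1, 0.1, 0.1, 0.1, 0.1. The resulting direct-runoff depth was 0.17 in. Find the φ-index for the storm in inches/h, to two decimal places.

φ ≈ 0.06 in/h

Only the 6 blocks with intensity above φ contribute runoff: 0.2, 0.1, 0.1, 0.1, 0.1, 0.1 in/h.
Σ(I−φ)·Δt = d  ⇒  (0.2+0.1+0.1+0.1+0.1+0.1 − 6φ)·0.5 = 0.17
φ = (0.7000 − 0.17/0.5) / 6 = 0.06 in/h.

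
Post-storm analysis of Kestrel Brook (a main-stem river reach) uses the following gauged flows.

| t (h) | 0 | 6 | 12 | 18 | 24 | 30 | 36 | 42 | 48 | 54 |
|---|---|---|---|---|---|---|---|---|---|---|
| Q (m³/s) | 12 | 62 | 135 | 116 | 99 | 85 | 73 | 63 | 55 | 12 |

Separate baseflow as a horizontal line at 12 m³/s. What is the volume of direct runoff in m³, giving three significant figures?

V ≈ 1.28 × 10^7 m³

Direct-runoff ordinates (Q − Q_b): 0.0, 50.0, 123.0, 104.0, 87.0, 73.0, 61.0, 51.0, 43.0, 0.0 m³/s.
ΣQ_DR = 592.0 m³/s.
With Δt = 6 h = 21600 s, V = ΣQ_DR · Δt = 592.0 × 21600 = 1.28 × 10^7 m³.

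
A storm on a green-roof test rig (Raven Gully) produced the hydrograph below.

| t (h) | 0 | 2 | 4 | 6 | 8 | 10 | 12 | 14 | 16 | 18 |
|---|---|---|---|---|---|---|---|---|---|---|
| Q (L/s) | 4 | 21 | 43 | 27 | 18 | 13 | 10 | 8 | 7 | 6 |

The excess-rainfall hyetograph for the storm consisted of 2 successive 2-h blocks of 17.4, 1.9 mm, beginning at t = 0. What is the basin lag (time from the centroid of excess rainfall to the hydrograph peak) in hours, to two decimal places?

Centroid of excess rainfall: t_c = Σ P_i·t̄_i / ΣP_i = 1.1969 h (block centres at 1, 3 h).
Hydrograph peak occurs at t = 4 h, so basin lag t_L = 4 − 1.1969 = 2.80 h.

t_L ≈ 2.80 h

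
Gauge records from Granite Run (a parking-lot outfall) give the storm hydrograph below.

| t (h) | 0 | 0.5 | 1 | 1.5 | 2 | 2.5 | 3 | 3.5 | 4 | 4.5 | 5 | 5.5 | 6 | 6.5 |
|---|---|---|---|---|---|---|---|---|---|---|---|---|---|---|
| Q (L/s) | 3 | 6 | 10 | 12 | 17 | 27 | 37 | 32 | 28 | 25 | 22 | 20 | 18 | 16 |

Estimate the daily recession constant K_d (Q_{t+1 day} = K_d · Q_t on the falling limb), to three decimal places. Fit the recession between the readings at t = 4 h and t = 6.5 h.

Between t = 4 h and t = 6.5 h the flow falls from 28 to 16 L/s over 5×0.5 h = 2.5 h.
Per-interval ratio K = (16/28)^(1/5) = 0.8941; K_d = K^(24/0.5) = 0.005.

K_d ≈ 0.005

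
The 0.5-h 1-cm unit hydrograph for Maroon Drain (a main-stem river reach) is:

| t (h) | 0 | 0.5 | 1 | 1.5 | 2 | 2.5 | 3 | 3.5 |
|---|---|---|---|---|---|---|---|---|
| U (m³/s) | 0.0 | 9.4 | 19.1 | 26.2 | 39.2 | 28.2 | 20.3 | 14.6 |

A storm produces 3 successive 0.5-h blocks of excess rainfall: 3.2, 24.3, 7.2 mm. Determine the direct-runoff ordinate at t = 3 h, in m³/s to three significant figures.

Q ≈ 103 m³/s

By discrete convolution, Q_j = Σ (P_i / 10 mm) · U_{j−i}.
At t = 3 h (j=6): Q = (3.2/10)·20.3 + (24.3/10)·28.2 + (7.2/10)·39.2 = 103 m³/s.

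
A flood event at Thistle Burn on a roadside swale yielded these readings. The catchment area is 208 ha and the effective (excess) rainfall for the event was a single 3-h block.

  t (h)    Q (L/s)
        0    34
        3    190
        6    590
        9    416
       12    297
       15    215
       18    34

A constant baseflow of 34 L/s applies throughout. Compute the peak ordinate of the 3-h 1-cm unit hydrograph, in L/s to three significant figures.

Direct runoff: 0.0, 156.0, 556.0, 382.0, 263.0, 181.0, 0.0 L/s; ΣQ_DR = 1538 L/s, peak = 556.0 L/s.
Runoff depth d = ΣQ_DR·Δt / A = 1538 × 10800 / (208 ha) = 7.986 mm.
The 1-cm UH is the DRH scaled by (10 mm)/d, so U_p = 556.0 × 10/7.986 = 696 L/s.

U_p ≈ 696 L/s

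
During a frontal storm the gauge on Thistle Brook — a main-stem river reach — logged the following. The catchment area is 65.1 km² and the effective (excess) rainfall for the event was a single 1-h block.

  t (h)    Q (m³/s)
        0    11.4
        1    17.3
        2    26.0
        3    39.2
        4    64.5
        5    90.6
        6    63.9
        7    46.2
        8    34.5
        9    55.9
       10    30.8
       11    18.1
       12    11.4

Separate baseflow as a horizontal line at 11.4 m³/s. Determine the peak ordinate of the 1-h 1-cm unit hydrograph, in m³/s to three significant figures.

Direct runoff: 0.0, 5.9, 14.6, 27.8, 53.1, 79.2, 52.5, 34.8, 23.1, 44.5, 19.4, 6.7, 0.0 m³/s; ΣQ_DR = 361.6 m³/s, peak = 79.2 m³/s.
Runoff depth d = ΣQ_DR·Δt / A = 361.6 × 3600 / (65.1 km²) = 20.00 mm.
The 1-cm UH is the DRH scaled by (10 mm)/d, so U_p = 79.2 × 10/20.00 = 39.6 m³/s.

U_p ≈ 39.6 m³/s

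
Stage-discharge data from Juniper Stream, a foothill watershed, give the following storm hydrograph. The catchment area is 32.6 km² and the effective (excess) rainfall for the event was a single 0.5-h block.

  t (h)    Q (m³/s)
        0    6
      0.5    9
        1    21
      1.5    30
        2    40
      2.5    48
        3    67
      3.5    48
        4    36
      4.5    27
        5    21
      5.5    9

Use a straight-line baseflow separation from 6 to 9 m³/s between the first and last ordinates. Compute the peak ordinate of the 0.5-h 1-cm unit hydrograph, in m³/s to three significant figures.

U_p ≈ 39.5 m³/s

Direct runoff: 0.00, 2.73, 14.45, 23.18, 32.91, 40.64, 59.36, 40.09, 27.82, 18.55, 12.27, 0.00 m³/s; ΣQ_DR = 272.0 m³/s, peak = 59.36 m³/s.
Runoff depth d = ΣQ_DR·Δt / A = 272.0 × 1800 / (32.6 km²) = 15.02 mm.
The 1-cm UH is the DRH scaled by (10 mm)/d, so U_p = 59.36 × 10/15.02 = 39.5 m³/s.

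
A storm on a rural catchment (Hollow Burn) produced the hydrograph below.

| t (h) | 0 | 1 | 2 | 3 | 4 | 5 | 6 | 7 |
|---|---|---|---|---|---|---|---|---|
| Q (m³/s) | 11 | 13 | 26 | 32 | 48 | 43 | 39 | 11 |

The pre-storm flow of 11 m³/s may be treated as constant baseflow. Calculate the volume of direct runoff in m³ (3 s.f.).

Direct-runoff ordinates (Q − Q_b): 0.0, 2.0, 15.0, 21.0, 37.0, 32.0, 28.0, 0.0 m³/s.
ΣQ_DR = 135.0 m³/s.
With Δt = 1 h = 3600 s, V = ΣQ_DR · Δt = 135.0 × 3600 = 4.86 × 10^5 m³.

V ≈ 4.86 × 10^5 m³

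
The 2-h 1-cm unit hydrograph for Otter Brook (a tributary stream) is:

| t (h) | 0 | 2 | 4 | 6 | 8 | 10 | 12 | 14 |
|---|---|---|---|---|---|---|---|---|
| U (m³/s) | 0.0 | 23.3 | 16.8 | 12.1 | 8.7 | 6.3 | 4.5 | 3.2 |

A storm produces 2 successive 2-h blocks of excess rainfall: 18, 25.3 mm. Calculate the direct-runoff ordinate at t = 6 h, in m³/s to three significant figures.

Q ≈ 64.3 m³/s

By discrete convolution, Q_j = Σ (P_i / 10 mm) · U_{j−i}.
At t = 6 h (j=3): Q = (18/10)·12.1 + (25.3/10)·16.8 = 64.3 m³/s.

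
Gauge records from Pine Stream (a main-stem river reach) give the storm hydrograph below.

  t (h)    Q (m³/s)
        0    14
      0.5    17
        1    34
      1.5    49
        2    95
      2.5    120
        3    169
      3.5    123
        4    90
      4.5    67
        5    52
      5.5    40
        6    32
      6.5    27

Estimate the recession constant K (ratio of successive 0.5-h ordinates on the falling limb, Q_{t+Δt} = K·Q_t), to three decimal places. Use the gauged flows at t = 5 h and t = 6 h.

Using the recession-limb readings at t = 5 h and t = 6 h: Q falls from 52 to 32 m³/s over 2 intervals.
K = (Q₂/Q₁)^(1/2) = (32/52)^(1/2) = 0.784.

K ≈ 0.784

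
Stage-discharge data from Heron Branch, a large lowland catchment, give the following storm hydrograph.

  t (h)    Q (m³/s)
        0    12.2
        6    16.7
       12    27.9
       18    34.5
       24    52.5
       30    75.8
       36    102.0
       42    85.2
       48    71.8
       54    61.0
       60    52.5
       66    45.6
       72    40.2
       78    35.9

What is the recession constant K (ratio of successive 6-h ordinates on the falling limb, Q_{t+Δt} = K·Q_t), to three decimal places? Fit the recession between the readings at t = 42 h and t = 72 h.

K ≈ 0.861

Using the recession-limb readings at t = 42 h and t = 72 h: Q falls from 85.2 to 40.2 m³/s over 5 intervals.
K = (Q₂/Q₁)^(1/5) = (40.2/85.2)^(1/5) = 0.861.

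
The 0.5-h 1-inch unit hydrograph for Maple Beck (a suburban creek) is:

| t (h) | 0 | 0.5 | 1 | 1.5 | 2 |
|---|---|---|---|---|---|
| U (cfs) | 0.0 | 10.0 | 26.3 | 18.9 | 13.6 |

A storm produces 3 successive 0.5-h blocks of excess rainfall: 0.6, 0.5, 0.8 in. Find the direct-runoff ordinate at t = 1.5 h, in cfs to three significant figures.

Q ≈ 32.5 cfs

By discrete convolution, Q_j = Σ (P_i / 1 in) · U_{j−i}.
At t = 1.5 h (j=3): Q = (0.6/1)·18.9 + (0.5/1)·26.3 + (0.8/1)·10.0 = 32.5 cfs.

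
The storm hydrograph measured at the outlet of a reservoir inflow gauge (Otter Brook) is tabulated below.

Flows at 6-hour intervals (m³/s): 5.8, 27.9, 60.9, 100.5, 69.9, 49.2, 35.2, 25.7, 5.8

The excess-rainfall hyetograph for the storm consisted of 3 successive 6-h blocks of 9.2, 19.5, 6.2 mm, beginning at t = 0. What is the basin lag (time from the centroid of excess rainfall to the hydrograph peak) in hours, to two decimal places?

t_L ≈ 9.52 h

Centroid of excess rainfall: t_c = Σ P_i·t̄_i / ΣP_i = 8.4842 h (block centres at 3, 9, 15 h).
Hydrograph peak occurs at t = 18 h, so basin lag t_L = 18 − 8.4842 = 9.52 h.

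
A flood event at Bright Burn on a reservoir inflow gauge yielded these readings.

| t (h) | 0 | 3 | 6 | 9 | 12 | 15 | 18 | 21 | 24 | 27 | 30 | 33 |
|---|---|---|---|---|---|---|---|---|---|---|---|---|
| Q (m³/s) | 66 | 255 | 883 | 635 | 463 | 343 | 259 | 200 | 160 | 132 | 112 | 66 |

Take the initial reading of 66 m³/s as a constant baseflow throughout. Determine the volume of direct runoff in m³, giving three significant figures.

V ≈ 3.00 × 10^7 m³

Direct-runoff ordinates (Q − Q_b): 0.0, 189.0, 817.0, 569.0, 397.0, 277.0, 193.0, 134.0, 94.0, 66.0, 46.0, 0.0 m³/s.
ΣQ_DR = 2782 m³/s.
With Δt = 3 h = 10800 s, V = ΣQ_DR · Δt = 2782 × 10800 = 3.00 × 10^7 m³.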